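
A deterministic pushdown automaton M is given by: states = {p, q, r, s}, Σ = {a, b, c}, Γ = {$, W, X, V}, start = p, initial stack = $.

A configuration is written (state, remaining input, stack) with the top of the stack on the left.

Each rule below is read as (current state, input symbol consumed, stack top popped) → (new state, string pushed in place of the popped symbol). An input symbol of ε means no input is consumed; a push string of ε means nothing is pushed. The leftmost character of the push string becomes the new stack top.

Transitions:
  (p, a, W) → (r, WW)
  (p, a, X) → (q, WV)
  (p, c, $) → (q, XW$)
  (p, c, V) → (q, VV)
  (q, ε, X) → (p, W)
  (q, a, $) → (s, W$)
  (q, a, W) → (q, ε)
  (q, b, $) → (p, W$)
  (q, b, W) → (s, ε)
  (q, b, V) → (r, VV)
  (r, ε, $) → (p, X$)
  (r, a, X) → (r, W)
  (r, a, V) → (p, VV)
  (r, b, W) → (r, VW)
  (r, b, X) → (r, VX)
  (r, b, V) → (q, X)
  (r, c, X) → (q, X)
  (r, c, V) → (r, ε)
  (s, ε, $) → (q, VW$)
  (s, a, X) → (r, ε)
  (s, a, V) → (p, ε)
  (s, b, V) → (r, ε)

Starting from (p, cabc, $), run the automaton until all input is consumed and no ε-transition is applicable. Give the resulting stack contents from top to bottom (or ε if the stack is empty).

(p, cabc, $) ⊢ (q, abc, XW$) ⊢ (p, abc, WW$) ⊢ (r, bc, WWW$) ⊢ (r, c, VWWW$) ⊢ (r, ε, WWW$)
All input consumed in state r with stack WWW$.

WWW$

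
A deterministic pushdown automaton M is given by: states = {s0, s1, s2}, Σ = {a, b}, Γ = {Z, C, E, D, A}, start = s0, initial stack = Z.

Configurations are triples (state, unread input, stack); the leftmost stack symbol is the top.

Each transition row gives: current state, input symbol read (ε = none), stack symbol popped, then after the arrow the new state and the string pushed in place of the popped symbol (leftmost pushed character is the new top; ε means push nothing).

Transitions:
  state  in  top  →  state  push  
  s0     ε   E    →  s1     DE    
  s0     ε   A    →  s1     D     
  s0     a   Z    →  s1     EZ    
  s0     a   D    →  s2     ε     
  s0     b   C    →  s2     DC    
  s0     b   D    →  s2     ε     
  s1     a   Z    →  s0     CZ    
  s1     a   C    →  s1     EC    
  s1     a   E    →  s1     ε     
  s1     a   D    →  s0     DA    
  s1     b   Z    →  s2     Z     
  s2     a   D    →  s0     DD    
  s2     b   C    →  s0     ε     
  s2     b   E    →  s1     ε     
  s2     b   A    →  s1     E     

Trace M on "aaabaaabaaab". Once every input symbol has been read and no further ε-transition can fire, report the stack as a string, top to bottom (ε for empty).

(s0, aaabaaabaaab, Z) ⊢ (s1, aabaaabaaab, EZ) ⊢ (s1, abaaabaaab, Z) ⊢ (s0, baaabaaab, CZ) ⊢ (s2, aaabaaab, DCZ) ⊢ (s0, aabaaab, DDCZ) ⊢ (s2, abaaab, DCZ) ⊢ (s0, baaab, DDCZ) ⊢ (s2, aaab, DCZ) ⊢ (s0, aab, DDCZ) ⊢ (s2, ab, DCZ) ⊢ (s0, b, DDCZ) ⊢ (s2, ε, DCZ)
All input consumed in state s2 with stack DCZ.

DCZ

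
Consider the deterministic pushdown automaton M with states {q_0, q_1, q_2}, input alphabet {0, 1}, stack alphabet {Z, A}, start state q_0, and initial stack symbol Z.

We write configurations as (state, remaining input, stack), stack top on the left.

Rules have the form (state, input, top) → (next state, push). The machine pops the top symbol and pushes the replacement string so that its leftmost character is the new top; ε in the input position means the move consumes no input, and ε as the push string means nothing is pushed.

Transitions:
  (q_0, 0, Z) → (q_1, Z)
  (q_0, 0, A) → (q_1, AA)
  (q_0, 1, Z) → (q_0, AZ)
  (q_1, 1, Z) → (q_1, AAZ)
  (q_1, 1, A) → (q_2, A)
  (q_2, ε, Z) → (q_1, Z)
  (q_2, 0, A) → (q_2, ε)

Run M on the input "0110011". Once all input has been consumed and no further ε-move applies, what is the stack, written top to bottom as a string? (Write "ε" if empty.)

(q_0, 0110011, Z)
  read 0, top Z: go to q_1, push Z → (q_1, 110011, Z)
  read 1, top Z: go to q_1, push AAZ → (q_1, 10011, AAZ)
  read 1, top A: go to q_2, push A → (q_2, 0011, AAZ)
  read 0, top A: go to q_2, push ε → (q_2, 011, AZ)
  read 0, top A: go to q_2, push ε → (q_2, 11, Z)
  ε-move, top Z: go to q_1, push Z → (q_1, 11, Z)
  read 1, top Z: go to q_1, push AAZ → (q_1, 1, AAZ)
  read 1, top A: go to q_2, push A → (q_2, ε, AAZ)
All input consumed in state q_2 with stack AAZ.

AAZ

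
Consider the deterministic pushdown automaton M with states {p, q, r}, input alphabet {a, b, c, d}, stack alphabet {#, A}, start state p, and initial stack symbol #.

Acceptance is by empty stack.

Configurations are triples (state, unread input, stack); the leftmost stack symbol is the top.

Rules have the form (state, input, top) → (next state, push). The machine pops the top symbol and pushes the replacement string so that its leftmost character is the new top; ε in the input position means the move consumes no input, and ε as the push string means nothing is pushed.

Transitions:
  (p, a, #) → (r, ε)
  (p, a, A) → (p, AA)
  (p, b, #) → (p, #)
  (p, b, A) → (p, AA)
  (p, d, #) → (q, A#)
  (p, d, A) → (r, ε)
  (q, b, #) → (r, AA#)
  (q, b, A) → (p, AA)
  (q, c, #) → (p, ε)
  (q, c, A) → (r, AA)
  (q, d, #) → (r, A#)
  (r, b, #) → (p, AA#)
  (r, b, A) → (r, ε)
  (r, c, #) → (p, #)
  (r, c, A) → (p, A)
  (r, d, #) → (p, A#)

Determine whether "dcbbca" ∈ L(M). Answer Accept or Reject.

Accept

(p, dcbbca, #) ⊢ (q, cbbca, A#) ⊢ (r, bbca, AA#) ⊢ (r, bca, A#) ⊢ (r, ca, #) ⊢ (p, a, #) ⊢ (r, ε, ε)
All input consumed and the stack is empty.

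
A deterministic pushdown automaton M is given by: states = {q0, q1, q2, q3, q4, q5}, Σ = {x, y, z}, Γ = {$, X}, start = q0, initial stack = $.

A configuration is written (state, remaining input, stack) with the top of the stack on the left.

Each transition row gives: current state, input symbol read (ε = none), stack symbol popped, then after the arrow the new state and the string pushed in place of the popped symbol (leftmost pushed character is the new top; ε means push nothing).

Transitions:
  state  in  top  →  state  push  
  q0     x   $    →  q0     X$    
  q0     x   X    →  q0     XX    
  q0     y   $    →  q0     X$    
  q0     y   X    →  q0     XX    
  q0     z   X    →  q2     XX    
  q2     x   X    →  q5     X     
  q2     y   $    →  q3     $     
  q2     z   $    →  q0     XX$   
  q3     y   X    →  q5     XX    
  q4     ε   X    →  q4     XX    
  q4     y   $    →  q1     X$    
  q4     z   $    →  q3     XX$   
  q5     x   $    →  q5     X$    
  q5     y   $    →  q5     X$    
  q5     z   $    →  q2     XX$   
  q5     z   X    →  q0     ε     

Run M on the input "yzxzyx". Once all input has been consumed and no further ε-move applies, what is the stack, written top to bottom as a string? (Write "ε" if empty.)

(q0, yzxzyx, $)
  read y, top $: go to q0, push X$ → (q0, zxzyx, X$)
  read z, top X: go to q2, push XX → (q2, xzyx, XX$)
  read x, top X: go to q5, push X → (q5, zyx, XX$)
  read z, top X: go to q0, push ε → (q0, yx, X$)
  read y, top X: go to q0, push XX → (q0, x, XX$)
  read x, top X: go to q0, push XX → (q0, ε, XXX$)
All input consumed in state q0 with stack XXX$.

XXX$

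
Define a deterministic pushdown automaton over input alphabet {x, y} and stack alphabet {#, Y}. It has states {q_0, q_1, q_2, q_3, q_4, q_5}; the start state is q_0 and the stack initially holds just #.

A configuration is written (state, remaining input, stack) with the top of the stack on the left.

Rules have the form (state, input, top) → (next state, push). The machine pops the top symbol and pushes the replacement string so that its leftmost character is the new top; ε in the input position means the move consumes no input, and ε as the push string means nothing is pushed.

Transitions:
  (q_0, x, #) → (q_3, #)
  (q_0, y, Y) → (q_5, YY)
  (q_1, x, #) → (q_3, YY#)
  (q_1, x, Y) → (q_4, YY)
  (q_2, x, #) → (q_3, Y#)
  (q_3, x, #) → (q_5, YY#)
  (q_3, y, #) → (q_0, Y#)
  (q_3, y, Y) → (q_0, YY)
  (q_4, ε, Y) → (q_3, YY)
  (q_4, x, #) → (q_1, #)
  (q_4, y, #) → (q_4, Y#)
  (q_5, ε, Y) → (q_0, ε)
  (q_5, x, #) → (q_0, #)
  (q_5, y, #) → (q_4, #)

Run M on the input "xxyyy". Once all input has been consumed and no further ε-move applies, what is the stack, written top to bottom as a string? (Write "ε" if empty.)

Y#

(q_0, xxyyy, #)
  read x, top #: go to q_3, push # → (q_3, xyyy, #)
  read x, top #: go to q_5, push YY# → (q_5, yyy, YY#)
  ε-move, top Y: go to q_0, push ε → (q_0, yyy, Y#)
  read y, top Y: go to q_5, push YY → (q_5, yy, YY#)
  ε-move, top Y: go to q_0, push ε → (q_0, yy, Y#)
  read y, top Y: go to q_5, push YY → (q_5, y, YY#)
  ε-move, top Y: go to q_0, push ε → (q_0, y, Y#)
  read y, top Y: go to q_5, push YY → (q_5, ε, YY#)
  ε-move, top Y: go to q_0, push ε → (q_0, ε, Y#)
All input consumed in state q_0 with stack Y#.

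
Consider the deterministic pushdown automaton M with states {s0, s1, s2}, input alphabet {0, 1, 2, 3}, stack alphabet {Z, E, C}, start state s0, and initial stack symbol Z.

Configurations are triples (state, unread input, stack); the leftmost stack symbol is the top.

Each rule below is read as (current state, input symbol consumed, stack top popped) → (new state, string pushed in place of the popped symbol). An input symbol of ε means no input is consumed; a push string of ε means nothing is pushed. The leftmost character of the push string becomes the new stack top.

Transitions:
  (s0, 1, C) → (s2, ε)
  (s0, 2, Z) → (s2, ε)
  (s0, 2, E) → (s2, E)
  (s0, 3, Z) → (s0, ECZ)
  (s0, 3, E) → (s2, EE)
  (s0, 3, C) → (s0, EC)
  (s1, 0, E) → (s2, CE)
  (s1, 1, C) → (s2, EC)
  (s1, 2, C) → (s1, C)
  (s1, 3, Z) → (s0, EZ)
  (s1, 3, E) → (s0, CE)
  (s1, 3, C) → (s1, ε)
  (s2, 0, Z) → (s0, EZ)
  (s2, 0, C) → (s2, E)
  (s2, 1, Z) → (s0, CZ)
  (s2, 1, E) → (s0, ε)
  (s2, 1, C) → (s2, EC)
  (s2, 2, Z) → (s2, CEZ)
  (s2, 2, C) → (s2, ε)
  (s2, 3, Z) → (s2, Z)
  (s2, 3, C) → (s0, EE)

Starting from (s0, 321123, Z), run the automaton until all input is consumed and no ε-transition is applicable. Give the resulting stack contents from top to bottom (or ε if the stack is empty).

EEEZ

(s0, 321123, Z) ⊢ (s0, 21123, ECZ) ⊢ (s2, 1123, ECZ) ⊢ (s0, 123, CZ) ⊢ (s2, 23, Z) ⊢ (s2, 3, CEZ) ⊢ (s0, ε, EEEZ)
All input consumed in state s0 with stack EEEZ.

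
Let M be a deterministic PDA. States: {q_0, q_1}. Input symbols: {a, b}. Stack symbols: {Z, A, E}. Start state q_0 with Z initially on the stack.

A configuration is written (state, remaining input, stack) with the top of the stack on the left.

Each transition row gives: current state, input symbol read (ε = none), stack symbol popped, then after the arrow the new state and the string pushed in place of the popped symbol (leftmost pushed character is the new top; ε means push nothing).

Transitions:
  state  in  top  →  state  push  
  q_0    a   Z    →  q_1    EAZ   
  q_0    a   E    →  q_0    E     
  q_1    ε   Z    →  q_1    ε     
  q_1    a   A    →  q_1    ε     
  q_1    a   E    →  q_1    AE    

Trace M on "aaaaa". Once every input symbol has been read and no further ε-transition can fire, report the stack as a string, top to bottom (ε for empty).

(q_0, aaaaa, Z) ⊢ (q_1, aaaa, EAZ) ⊢ (q_1, aaa, AEAZ) ⊢ (q_1, aa, EAZ) ⊢ (q_1, a, AEAZ) ⊢ (q_1, ε, EAZ)
All input consumed in state q_1 with stack EAZ.

EAZ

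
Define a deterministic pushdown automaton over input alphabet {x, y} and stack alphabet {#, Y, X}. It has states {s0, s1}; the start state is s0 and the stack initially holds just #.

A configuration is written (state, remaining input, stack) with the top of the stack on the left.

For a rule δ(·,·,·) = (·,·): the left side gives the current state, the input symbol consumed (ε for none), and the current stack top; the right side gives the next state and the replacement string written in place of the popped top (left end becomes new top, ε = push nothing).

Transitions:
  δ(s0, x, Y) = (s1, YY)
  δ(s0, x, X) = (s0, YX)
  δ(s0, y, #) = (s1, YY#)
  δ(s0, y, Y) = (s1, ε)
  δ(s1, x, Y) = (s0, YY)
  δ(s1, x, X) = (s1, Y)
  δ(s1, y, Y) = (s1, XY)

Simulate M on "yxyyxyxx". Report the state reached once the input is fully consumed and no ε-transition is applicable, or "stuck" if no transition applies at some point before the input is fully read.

(s0, yxyyxyxx, #)
  read y, top #: go to s1, push YY# → (s1, xyyxyxx, YY#)
  read x, top Y: go to s0, push YY → (s0, yyxyxx, YYY#)
  read y, top Y: go to s1, push ε → (s1, yxyxx, YY#)
  read y, top Y: go to s1, push XY → (s1, xyxx, XYY#)
  read x, top X: go to s1, push Y → (s1, yxx, YYY#)
  read y, top Y: go to s1, push XY → (s1, xx, XYYY#)
  read x, top X: go to s1, push Y → (s1, x, YYYY#)
  read x, top Y: go to s0, push YY → (s0, ε, YYYYY#)
All input consumed; M is in state s0.

s0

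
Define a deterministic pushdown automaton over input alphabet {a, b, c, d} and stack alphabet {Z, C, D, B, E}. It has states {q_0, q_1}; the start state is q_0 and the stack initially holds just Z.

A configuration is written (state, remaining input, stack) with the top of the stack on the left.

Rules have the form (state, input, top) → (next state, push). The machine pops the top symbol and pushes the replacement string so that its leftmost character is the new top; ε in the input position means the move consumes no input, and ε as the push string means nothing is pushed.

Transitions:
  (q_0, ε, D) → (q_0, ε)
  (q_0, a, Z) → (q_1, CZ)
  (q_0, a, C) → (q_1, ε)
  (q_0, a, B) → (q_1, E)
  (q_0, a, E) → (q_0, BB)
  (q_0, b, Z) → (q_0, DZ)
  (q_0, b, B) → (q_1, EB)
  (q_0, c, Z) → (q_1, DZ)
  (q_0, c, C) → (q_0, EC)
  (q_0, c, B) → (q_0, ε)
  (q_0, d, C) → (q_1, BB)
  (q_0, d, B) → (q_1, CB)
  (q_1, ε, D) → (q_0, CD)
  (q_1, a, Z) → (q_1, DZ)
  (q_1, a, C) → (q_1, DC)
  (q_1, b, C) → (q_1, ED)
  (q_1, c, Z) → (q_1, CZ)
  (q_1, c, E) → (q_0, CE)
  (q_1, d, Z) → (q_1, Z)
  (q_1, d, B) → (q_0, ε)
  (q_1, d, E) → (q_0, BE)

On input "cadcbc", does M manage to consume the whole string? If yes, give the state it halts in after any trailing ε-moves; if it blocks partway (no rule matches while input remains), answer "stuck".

(q_0, cadcbc, Z) ⊢ (q_1, adcbc, DZ) ⊢ (q_0, adcbc, CDZ) ⊢ (q_1, dcbc, DZ) ⊢ (q_0, dcbc, CDZ) ⊢ (q_1, cbc, BBDZ)
No transition for (q_1, c, top B); M blocks with input cbc remaining.

stuck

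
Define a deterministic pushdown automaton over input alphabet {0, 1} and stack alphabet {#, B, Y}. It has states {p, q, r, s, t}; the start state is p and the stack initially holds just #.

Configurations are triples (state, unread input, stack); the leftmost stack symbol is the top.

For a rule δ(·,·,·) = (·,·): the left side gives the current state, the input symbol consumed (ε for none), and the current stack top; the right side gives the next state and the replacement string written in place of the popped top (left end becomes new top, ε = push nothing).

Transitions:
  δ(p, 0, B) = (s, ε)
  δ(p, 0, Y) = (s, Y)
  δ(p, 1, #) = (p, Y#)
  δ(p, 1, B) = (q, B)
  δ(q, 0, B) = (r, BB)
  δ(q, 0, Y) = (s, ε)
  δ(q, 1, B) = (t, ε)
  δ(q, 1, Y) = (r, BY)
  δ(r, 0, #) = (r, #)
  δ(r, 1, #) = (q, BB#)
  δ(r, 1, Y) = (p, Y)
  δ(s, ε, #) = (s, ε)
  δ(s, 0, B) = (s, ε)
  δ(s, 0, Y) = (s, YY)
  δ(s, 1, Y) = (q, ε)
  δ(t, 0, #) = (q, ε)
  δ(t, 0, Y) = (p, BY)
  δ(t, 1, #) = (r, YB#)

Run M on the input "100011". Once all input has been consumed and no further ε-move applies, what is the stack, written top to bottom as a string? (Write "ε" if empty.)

BYY#

(p, 100011, #)
  read 1, top #: go to p, push Y# → (p, 00011, Y#)
  read 0, top Y: go to s, push Y → (s, 0011, Y#)
  read 0, top Y: go to s, push YY → (s, 011, YY#)
  read 0, top Y: go to s, push YY → (s, 11, YYY#)
  read 1, top Y: go to q, push ε → (q, 1, YY#)
  read 1, top Y: go to r, push BY → (r, ε, BYY#)
All input consumed in state r with stack BYY#.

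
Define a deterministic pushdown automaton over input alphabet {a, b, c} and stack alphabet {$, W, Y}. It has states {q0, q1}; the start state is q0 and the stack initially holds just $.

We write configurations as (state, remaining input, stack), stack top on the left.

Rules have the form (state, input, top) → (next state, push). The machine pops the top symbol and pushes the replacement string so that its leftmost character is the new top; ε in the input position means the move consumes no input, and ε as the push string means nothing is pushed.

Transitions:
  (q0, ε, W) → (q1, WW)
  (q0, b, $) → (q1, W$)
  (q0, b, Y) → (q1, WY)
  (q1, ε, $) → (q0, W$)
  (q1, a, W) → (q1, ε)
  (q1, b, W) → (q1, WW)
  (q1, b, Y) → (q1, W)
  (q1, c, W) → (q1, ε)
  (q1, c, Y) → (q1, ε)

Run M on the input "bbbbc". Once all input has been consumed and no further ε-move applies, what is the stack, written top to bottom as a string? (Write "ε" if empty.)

(q0, bbbbc, $) ⊢ (q1, bbbc, W$) ⊢ (q1, bbc, WW$) ⊢ (q1, bc, WWW$) ⊢ (q1, c, WWWW$) ⊢ (q1, ε, WWW$)
All input consumed in state q1 with stack WWW$.

WWW$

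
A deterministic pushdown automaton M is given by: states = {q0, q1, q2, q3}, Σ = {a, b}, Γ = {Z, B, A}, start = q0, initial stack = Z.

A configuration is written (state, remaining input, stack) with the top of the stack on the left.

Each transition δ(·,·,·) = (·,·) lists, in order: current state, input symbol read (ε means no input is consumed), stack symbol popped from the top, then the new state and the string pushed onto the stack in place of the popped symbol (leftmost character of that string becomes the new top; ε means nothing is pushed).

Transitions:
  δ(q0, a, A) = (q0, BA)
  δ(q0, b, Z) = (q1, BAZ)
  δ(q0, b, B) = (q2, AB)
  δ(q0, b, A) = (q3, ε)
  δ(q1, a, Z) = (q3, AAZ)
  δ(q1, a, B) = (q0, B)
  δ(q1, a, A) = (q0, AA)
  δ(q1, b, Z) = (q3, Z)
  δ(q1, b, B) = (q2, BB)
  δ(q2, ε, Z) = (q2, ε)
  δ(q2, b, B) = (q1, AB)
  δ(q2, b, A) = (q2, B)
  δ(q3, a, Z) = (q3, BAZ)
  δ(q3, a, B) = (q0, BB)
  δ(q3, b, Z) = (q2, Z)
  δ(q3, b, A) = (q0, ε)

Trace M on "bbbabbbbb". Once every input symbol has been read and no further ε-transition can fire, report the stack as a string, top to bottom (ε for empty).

ABBBAZ

(q0, bbbabbbbb, Z)
  read b, top Z: go to q1, push BAZ → (q1, bbabbbbb, BAZ)
  read b, top B: go to q2, push BB → (q2, babbbbb, BBAZ)
  read b, top B: go to q1, push AB → (q1, abbbbb, ABBAZ)
  read a, top A: go to q0, push AA → (q0, bbbbb, AABBAZ)
  read b, top A: go to q3, push ε → (q3, bbbb, ABBAZ)
  read b, top A: go to q0, push ε → (q0, bbb, BBAZ)
  read b, top B: go to q2, push AB → (q2, bb, ABBAZ)
  read b, top A: go to q2, push B → (q2, b, BBBAZ)
  read b, top B: go to q1, push AB → (q1, ε, ABBBAZ)
All input consumed in state q1 with stack ABBBAZ.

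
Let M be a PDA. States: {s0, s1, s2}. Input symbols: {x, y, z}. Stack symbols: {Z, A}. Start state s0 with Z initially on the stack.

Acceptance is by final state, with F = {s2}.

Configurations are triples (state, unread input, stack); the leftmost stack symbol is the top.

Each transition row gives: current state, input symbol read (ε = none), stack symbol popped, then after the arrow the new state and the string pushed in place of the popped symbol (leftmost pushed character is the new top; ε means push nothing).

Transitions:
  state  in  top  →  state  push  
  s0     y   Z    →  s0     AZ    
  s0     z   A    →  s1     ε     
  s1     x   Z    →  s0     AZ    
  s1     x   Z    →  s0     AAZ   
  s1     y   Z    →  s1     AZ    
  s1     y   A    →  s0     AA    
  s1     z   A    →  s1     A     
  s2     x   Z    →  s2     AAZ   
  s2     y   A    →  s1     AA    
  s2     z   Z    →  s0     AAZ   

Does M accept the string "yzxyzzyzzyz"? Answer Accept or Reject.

Reject

No computation consumes all input and reaches a final state.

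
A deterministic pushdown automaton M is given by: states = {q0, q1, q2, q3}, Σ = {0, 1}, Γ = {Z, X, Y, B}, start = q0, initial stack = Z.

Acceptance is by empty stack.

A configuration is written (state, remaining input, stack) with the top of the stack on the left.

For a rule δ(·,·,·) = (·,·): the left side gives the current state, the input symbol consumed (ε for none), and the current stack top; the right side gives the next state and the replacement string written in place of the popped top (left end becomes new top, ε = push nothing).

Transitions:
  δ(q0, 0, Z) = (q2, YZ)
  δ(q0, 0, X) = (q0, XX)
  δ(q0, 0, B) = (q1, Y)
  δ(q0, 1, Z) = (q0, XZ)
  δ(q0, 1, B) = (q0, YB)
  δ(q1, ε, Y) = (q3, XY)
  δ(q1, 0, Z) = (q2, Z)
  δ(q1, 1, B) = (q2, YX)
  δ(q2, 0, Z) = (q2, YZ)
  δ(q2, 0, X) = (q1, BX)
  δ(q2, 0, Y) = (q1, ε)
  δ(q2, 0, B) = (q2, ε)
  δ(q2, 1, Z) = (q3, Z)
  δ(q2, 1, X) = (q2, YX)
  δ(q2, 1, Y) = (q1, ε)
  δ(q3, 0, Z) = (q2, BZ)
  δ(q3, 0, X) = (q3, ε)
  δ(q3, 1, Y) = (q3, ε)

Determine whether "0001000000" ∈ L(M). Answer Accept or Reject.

Reject

(q0, 0001000000, Z) ⊢ (q2, 001000000, YZ) ⊢ (q1, 01000000, Z) ⊢ (q2, 1000000, Z) ⊢ (q3, 000000, Z) ⊢ (q2, 00000, BZ) ⊢ (q2, 0000, Z) ⊢ (q2, 000, YZ) ⊢ (q1, 00, Z) ⊢ (q2, 0, Z) ⊢ (q2, ε, YZ)
All input consumed; stack is YZ, not empty, and no further ε-move applies.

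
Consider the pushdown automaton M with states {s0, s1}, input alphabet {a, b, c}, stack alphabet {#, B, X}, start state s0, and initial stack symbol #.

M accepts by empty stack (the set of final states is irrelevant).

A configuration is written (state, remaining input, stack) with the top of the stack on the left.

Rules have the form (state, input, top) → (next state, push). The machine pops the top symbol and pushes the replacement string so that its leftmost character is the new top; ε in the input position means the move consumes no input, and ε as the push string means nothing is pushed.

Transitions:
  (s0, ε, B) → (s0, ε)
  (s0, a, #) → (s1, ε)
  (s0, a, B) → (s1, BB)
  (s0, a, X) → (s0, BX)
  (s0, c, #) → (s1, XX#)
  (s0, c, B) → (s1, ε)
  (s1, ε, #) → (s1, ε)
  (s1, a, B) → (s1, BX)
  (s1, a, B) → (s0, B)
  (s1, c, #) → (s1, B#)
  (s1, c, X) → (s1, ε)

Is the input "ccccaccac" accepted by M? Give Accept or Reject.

Accept

One accepting computation: (s0, ccccaccac, #) ⊢ (s1, cccaccac, XX#) ⊢ (s1, ccaccac, X#) ⊢ (s1, caccac, #) ⊢ (s1, accac, B#) ⊢ (s0, ccac, B#) ⊢ (s1, cac, #) ⊢ (s1, ac, B#) ⊢ (s0, c, B#) ⊢ (s1, ε, #) ⊢ (s1, ε, ε)
All input consumed and the stack is empty.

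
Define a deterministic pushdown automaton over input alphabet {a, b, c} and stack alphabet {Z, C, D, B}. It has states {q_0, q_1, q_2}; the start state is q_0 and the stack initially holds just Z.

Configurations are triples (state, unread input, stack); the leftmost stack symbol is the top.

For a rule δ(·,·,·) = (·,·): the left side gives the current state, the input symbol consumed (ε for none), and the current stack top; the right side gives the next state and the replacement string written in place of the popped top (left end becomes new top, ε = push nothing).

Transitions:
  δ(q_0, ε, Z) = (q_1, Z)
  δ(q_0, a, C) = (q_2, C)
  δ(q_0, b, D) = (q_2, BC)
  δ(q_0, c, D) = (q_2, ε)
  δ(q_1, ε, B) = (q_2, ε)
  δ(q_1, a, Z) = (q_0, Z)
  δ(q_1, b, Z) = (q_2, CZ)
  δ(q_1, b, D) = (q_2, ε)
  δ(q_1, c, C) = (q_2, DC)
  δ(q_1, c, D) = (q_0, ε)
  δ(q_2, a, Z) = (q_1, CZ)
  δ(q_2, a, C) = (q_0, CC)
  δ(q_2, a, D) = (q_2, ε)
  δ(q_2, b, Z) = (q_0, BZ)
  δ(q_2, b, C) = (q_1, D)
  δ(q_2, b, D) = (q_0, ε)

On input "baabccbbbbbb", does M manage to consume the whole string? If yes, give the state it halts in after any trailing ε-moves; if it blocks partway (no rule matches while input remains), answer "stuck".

stuck

(q_0, baabccbbbbbb, Z)
  ε-move, top Z: go to q_1, push Z → (q_1, baabccbbbbbb, Z)
  read b, top Z: go to q_2, push CZ → (q_2, aabccbbbbbb, CZ)
  read a, top C: go to q_0, push CC → (q_0, abccbbbbbb, CCZ)
  read a, top C: go to q_2, push C → (q_2, bccbbbbbb, CCZ)
  read b, top C: go to q_1, push D → (q_1, ccbbbbbb, DCZ)
  read c, top D: go to q_0, push ε → (q_0, cbbbbbb, CZ)
No transition for (q_0, c, top C); M blocks with input cbbbbbb remaining.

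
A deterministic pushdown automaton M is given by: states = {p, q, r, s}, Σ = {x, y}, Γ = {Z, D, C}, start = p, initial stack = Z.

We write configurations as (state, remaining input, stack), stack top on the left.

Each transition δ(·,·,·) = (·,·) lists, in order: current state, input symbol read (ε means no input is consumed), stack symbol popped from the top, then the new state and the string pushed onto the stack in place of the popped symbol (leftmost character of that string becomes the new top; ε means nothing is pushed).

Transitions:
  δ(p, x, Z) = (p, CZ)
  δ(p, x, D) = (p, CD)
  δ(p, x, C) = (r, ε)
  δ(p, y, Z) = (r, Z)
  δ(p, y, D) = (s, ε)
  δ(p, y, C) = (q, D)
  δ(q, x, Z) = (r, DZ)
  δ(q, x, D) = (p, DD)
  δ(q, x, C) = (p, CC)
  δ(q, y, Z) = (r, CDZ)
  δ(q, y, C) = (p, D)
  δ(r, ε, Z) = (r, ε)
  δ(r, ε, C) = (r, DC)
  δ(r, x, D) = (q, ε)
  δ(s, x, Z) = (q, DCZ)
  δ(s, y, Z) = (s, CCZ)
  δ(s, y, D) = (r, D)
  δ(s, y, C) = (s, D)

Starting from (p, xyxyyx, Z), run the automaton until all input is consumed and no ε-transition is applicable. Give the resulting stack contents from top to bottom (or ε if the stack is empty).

(p, xyxyyx, Z) ⊢ (p, yxyyx, CZ) ⊢ (q, xyyx, DZ) ⊢ (p, yyx, DDZ) ⊢ (s, yx, DZ) ⊢ (r, x, DZ) ⊢ (q, ε, Z)
All input consumed in state q with stack Z.

Z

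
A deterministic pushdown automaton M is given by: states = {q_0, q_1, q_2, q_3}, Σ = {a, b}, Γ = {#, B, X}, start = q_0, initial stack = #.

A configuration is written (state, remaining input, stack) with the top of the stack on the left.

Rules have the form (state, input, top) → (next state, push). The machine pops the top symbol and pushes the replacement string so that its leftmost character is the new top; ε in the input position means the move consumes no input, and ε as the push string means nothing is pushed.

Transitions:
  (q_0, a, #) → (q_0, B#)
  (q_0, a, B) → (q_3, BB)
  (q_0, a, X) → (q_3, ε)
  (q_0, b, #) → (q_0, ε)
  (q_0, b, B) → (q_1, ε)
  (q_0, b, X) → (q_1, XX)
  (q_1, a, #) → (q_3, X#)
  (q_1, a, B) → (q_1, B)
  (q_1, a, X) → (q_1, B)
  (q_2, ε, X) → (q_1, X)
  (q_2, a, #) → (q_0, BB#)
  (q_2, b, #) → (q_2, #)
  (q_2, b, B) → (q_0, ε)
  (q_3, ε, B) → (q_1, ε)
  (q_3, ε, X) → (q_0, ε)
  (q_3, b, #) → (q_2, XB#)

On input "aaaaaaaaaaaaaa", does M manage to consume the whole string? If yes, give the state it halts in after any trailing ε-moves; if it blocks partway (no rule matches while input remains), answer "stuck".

q_1

(q_0, aaaaaaaaaaaaaa, #)
  read a, top #: go to q_0, push B# → (q_0, aaaaaaaaaaaaa, B#)
  read a, top B: go to q_3, push BB → (q_3, aaaaaaaaaaaa, BB#)
  ε-move, top B: go to q_1, push ε → (q_1, aaaaaaaaaaaa, B#)
  read a, top B: go to q_1, push B → (q_1, aaaaaaaaaaa, B#)
  read a, top B: go to q_1, push B → (q_1, aaaaaaaaaa, B#)
  read a, top B: go to q_1, push B → (q_1, aaaaaaaaa, B#)
  read a, top B: go to q_1, push B → (q_1, aaaaaaaa, B#)
  read a, top B: go to q_1, push B → (q_1, aaaaaaa, B#)
  read a, top B: go to q_1, push B → (q_1, aaaaaa, B#)
  read a, top B: go to q_1, push B → (q_1, aaaaa, B#)
  read a, top B: go to q_1, push B → (q_1, aaaa, B#)
  read a, top B: go to q_1, push B → (q_1, aaa, B#)
  read a, top B: go to q_1, push B → (q_1, aa, B#)
  read a, top B: go to q_1, push B → (q_1, a, B#)
  read a, top B: go to q_1, push B → (q_1, ε, B#)
All input consumed; M is in state q_1.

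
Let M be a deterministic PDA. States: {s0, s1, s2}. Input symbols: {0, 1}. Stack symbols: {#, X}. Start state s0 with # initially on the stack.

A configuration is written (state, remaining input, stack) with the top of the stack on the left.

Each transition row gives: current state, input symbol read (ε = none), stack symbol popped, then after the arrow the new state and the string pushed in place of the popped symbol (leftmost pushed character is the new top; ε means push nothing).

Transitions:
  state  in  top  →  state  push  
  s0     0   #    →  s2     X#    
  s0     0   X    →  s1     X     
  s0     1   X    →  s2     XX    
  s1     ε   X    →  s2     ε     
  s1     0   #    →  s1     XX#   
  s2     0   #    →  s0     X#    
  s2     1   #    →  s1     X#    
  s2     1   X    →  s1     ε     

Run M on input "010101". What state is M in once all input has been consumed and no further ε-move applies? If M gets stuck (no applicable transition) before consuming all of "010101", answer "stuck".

(s0, 010101, #)
  read 0, top #: go to s2, push X# → (s2, 10101, X#)
  read 1, top X: go to s1, push ε → (s1, 0101, #)
  read 0, top #: go to s1, push XX# → (s1, 101, XX#)
  ε-move, top X: go to s2, push ε → (s2, 101, X#)
  read 1, top X: go to s1, push ε → (s1, 01, #)
  read 0, top #: go to s1, push XX# → (s1, 1, XX#)
  ε-move, top X: go to s2, push ε → (s2, 1, X#)
  read 1, top X: go to s1, push ε → (s1, ε, #)
All input consumed; M is in state s1.

s1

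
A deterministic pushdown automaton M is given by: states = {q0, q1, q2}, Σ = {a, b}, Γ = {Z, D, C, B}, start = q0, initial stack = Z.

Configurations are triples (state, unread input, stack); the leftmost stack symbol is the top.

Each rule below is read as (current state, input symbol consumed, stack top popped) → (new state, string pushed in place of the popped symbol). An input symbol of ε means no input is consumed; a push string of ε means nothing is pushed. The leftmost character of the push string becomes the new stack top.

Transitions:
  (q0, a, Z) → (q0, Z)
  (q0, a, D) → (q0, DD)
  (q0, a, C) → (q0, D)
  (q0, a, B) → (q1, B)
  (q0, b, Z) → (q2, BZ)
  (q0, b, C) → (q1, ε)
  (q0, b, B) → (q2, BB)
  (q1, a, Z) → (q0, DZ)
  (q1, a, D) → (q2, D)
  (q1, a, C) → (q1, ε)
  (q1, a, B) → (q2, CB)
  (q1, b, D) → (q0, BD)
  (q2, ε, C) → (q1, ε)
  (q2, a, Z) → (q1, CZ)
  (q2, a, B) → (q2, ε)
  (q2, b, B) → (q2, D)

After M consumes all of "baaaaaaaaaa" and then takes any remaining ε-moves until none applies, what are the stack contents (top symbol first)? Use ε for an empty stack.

DDDDDDDZ

(q0, baaaaaaaaaa, Z) ⊢ (q2, aaaaaaaaaa, BZ) ⊢ (q2, aaaaaaaaa, Z) ⊢ (q1, aaaaaaaa, CZ) ⊢ (q1, aaaaaaa, Z) ⊢ (q0, aaaaaa, DZ) ⊢ (q0, aaaaa, DDZ) ⊢ (q0, aaaa, DDDZ) ⊢ (q0, aaa, DDDDZ) ⊢ (q0, aa, DDDDDZ) ⊢ (q0, a, DDDDDDZ) ⊢ (q0, ε, DDDDDDDZ)
All input consumed in state q0 with stack DDDDDDDZ.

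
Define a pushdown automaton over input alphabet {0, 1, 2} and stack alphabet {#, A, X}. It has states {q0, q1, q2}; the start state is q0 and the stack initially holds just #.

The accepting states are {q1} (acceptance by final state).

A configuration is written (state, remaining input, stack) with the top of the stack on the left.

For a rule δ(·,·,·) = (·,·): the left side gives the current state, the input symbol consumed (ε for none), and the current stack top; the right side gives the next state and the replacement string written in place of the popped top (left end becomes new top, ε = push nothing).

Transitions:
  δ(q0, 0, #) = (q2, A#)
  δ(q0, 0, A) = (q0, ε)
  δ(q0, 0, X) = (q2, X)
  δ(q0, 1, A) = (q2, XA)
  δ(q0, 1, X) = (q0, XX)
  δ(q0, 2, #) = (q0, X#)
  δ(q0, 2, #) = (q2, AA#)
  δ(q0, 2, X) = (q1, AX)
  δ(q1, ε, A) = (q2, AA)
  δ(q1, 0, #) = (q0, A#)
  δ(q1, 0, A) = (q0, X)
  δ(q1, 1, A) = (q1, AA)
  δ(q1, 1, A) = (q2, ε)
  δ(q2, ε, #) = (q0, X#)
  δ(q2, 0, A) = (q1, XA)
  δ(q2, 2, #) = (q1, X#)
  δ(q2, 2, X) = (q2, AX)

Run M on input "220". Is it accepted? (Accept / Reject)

One accepting computation: (q0, 220, #) ⊢ (q0, 20, X#) ⊢ (q1, 0, AX#) ⊢ (q2, 0, AAX#) ⊢ (q1, ε, XAAX#)
All input consumed and state q1 ∈ F.

Accept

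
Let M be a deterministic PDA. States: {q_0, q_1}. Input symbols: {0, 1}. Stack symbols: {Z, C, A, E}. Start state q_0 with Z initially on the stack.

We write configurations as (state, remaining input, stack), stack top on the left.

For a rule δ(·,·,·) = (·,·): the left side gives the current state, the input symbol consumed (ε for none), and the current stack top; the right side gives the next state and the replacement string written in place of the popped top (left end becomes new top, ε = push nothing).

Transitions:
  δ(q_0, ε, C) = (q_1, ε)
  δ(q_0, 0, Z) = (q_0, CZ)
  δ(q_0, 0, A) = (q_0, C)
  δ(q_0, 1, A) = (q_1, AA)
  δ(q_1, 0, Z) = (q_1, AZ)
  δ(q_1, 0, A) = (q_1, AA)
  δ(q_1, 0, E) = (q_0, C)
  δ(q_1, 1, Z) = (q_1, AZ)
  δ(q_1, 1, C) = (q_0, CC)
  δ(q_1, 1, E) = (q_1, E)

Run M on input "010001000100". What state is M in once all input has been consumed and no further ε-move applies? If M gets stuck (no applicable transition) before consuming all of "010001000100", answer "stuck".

(q_0, 010001000100, Z)
  read 0, top Z: go to q_0, push CZ → (q_0, 10001000100, CZ)
  ε-move, top C: go to q_1, push ε → (q_1, 10001000100, Z)
  read 1, top Z: go to q_1, push AZ → (q_1, 0001000100, AZ)
  read 0, top A: go to q_1, push AA → (q_1, 001000100, AAZ)
  read 0, top A: go to q_1, push AA → (q_1, 01000100, AAAZ)
  read 0, top A: go to q_1, push AA → (q_1, 1000100, AAAAZ)
No transition for (q_1, 1, top A); M blocks with input 1000100 remaining.

stuck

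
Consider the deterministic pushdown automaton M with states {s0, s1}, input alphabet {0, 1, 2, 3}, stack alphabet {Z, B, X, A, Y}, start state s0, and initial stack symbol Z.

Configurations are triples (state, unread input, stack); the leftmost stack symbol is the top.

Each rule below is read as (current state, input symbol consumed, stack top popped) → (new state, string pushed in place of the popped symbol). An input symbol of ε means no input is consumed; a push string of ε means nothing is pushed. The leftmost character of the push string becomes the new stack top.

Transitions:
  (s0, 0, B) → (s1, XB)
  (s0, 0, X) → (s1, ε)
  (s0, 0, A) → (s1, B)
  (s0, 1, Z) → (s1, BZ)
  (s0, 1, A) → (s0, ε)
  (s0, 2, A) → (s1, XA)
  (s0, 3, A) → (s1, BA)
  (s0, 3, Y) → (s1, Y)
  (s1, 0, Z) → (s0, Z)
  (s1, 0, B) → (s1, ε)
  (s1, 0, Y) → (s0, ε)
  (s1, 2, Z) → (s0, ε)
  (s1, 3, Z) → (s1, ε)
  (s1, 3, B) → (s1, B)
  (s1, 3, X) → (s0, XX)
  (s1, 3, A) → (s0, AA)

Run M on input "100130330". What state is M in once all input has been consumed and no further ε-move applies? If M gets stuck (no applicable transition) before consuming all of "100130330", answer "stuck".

stuck

(s0, 100130330, Z)
  read 1, top Z: go to s1, push BZ → (s1, 00130330, BZ)
  read 0, top B: go to s1, push ε → (s1, 0130330, Z)
  read 0, top Z: go to s0, push Z → (s0, 130330, Z)
  read 1, top Z: go to s1, push BZ → (s1, 30330, BZ)
  read 3, top B: go to s1, push B → (s1, 0330, BZ)
  read 0, top B: go to s1, push ε → (s1, 330, Z)
  read 3, top Z: go to s1, push ε → (s1, 30, ε)
No transition for (s1, 3, top ε); M blocks with input 30 remaining.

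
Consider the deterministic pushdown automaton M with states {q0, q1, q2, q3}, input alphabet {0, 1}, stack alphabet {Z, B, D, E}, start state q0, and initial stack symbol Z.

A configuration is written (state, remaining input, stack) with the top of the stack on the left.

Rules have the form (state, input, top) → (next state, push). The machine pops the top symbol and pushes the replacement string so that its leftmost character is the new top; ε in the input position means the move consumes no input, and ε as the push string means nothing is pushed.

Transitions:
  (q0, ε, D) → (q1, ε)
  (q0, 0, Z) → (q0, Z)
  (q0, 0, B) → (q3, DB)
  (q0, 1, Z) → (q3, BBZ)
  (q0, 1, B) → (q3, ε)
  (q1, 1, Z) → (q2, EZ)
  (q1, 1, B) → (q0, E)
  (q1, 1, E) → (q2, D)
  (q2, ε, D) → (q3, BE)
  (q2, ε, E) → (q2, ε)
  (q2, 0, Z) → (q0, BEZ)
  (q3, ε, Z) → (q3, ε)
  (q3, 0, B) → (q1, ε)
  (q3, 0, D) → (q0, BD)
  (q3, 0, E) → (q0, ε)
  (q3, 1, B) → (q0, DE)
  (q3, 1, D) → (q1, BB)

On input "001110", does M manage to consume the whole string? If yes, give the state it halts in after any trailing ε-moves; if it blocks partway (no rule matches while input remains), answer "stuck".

q1

(q0, 001110, Z) ⊢ (q0, 01110, Z) ⊢ (q0, 1110, Z) ⊢ (q3, 110, BBZ) ⊢ (q0, 10, DEBZ) ⊢ (q1, 10, EBZ) ⊢ (q2, 0, DBZ) ⊢ (q3, 0, BEBZ) ⊢ (q1, ε, EBZ)
All input consumed; M is in state q1.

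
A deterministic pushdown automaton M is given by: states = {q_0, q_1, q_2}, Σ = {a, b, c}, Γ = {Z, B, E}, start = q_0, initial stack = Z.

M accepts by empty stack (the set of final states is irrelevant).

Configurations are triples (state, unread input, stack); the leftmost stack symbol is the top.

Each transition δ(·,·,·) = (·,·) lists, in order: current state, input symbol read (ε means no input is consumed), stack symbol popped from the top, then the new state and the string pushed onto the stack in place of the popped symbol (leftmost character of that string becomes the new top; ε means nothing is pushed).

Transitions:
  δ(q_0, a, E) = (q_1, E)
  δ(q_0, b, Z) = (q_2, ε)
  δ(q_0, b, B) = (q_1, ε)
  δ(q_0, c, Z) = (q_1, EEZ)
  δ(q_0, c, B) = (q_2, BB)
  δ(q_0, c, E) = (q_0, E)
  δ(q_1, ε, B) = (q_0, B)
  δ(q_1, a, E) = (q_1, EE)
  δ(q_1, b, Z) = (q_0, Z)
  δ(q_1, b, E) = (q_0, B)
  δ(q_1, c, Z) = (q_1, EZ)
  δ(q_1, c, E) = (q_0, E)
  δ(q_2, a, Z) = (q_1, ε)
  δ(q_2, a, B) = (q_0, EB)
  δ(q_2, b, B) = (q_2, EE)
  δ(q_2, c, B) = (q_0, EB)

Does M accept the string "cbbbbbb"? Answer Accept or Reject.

(q_0, cbbbbbb, Z) ⊢ (q_1, bbbbbb, EEZ) ⊢ (q_0, bbbbb, BEZ) ⊢ (q_1, bbbb, EZ) ⊢ (q_0, bbb, BZ) ⊢ (q_1, bb, Z) ⊢ (q_0, b, Z) ⊢ (q_2, ε, ε)
All input consumed and the stack is empty.

Accept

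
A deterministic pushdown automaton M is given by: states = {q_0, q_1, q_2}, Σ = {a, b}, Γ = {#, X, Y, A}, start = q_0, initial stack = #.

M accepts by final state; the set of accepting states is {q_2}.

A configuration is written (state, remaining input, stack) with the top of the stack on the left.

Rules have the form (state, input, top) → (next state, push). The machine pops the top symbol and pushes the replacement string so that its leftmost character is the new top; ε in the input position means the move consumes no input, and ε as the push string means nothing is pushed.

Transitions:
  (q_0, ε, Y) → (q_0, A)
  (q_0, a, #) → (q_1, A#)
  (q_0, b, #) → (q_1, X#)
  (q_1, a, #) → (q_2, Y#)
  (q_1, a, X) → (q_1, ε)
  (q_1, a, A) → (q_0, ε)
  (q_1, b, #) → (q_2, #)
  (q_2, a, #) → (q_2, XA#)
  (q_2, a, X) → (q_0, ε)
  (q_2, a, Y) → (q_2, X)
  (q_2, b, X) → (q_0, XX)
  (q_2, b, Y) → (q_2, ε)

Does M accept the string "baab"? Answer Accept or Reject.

(q_0, baab, #) ⊢ (q_1, aab, X#) ⊢ (q_1, ab, #) ⊢ (q_2, b, Y#) ⊢ (q_2, ε, #)
All input consumed; state q_2 ∈ F.

Accept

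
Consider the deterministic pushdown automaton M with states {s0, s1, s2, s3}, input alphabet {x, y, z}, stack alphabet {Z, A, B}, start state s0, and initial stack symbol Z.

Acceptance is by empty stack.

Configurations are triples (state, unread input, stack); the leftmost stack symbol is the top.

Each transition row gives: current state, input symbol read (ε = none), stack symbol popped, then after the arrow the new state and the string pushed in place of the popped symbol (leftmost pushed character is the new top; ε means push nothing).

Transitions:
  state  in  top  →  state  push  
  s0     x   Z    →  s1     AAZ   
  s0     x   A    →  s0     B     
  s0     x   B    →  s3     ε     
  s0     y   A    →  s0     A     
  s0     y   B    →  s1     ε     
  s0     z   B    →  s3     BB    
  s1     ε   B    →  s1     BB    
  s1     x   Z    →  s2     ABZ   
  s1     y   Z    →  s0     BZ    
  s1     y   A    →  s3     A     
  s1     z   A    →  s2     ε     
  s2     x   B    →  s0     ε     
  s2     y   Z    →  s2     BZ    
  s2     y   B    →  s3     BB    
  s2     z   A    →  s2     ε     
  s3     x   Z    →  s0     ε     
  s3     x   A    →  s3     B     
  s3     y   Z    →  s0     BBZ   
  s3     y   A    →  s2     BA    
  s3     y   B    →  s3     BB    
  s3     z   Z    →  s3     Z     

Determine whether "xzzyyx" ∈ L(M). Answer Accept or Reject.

(s0, xzzyyx, Z)
  read x, top Z: go to s1, push AAZ → (s1, zzyyx, AAZ)
  read z, top A: go to s2, push ε → (s2, zyyx, AZ)
  read z, top A: go to s2, push ε → (s2, yyx, Z)
  read y, top Z: go to s2, push BZ → (s2, yx, BZ)
  read y, top B: go to s3, push BB → (s3, x, BBZ)
No transition applies at (s3, x, BBZ); input not fully consumed.

Reject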